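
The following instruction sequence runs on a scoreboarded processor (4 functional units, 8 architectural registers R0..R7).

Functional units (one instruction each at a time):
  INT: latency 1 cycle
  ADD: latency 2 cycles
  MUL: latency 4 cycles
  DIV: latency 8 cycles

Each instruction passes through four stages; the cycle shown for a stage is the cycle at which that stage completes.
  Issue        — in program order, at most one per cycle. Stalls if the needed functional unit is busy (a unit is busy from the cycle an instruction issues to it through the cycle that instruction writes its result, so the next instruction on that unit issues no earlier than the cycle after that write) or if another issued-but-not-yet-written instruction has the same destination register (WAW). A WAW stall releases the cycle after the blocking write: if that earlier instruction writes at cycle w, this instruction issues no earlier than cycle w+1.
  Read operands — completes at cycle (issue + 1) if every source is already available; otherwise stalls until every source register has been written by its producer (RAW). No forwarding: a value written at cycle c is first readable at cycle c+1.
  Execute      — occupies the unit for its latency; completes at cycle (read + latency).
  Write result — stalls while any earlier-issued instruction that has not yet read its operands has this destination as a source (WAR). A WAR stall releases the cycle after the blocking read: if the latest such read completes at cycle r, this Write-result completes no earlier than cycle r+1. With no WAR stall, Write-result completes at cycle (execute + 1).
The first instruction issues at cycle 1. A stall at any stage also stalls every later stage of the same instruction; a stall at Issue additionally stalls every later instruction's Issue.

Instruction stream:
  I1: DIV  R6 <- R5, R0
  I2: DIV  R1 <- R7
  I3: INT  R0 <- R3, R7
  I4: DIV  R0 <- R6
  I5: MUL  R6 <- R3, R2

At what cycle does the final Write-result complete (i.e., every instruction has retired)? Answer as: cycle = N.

c1: I1→DIV
c2: I1 RO
c10: I1 EX
c11: I1 WR R6
c12: I2→DIV
c13: I2 RO | I3→INT
c14: I3 RO
c15: I3 EX
c16: I3 WR R0
c21: I2 EX
c22: I2 WR R1
c23: I4→DIV
c24: I4 RO | I5→MUL
c25: I5 RO
c29: I5 EX
c30: I5 WR R6
c32: I4 EX
c33: I4 WR R0

cycle = 33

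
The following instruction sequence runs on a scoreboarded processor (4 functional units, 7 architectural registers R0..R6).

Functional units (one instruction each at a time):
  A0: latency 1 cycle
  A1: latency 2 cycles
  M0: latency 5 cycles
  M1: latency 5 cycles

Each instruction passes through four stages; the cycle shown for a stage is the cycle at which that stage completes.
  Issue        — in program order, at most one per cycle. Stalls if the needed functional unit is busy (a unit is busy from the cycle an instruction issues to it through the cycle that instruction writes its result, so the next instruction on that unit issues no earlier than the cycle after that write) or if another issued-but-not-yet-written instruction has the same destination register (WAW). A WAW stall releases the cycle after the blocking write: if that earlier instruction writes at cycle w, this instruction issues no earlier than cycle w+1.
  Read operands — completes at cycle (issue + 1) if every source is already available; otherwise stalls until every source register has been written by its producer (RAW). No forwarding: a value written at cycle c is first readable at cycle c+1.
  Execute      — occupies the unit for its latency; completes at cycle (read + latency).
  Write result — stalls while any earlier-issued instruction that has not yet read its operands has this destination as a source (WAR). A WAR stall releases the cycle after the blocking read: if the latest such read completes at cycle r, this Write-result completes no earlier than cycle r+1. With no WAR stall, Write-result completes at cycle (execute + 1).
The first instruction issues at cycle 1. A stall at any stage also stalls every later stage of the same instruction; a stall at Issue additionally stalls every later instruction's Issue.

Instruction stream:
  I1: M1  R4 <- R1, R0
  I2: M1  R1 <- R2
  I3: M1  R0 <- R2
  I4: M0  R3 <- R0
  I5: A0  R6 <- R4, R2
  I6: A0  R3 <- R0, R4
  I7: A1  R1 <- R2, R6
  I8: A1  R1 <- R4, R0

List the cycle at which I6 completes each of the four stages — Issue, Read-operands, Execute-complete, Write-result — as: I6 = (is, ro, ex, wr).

I6 = (32, 33, 34, 35)

cycle 1: I1→M1
cycle 2: I1 RO
cycle 7: I1 EX
cycle 8: I1 WR R4
cycle 9: I2→M1
cycle 10: I2 RO
cycle 15: I2 EX
cycle 16: I2 WR R1
cycle 17: I3→M1
cycle 18: I3 RO · I4→M0
cycle 19: I5→A0
cycle 20: I5 RO
cycle 21: I5 EX
cycle 22: I5 WR R6
cycle 23: I3 EX
cycle 24: I3 WR R0
cycle 25: I4 RO
cycle 30: I4 EX
cycle 31: I4 WR R3
cycle 32: I6→A0
cycle 33: I6 RO · I7→A1
cycle 34: I6 EX · I7 RO
cycle 35: I6 WR R3
cycle 36: I7 EX
cycle 37: I7 WR R1
cycle 38: I8→A1
cycle 39: I8 RO
cycle 41: I8 EX
cycle 42: I8 WR R1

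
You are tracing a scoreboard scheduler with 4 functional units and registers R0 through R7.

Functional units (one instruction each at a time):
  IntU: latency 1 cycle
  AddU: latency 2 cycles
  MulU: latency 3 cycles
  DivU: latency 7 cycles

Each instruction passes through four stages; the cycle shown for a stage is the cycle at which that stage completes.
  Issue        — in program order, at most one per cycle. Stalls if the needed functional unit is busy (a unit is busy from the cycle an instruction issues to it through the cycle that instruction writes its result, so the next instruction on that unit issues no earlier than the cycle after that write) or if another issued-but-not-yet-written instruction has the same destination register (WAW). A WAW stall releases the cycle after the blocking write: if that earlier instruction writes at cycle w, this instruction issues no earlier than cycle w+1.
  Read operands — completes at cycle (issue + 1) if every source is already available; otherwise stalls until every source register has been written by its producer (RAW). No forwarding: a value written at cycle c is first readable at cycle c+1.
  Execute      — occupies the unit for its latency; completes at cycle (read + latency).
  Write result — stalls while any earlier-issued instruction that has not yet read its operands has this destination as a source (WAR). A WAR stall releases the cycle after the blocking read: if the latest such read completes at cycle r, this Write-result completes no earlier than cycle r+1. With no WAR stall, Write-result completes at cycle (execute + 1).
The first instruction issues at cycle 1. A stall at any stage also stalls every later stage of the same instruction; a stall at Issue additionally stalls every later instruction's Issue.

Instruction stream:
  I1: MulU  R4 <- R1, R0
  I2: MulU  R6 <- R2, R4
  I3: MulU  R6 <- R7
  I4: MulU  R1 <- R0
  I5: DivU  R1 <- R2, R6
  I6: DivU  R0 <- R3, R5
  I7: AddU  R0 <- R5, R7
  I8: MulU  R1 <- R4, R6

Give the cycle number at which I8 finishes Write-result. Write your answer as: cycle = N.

I1  is:1  ro:2  ex:5  wr:6
I2  is:7  ro:8  ex:11  wr:12  — struct: MulU busy until I1 writes@6
I3  is:13  ro:14  ex:17  wr:18  — struct: MulU busy until I2 writes@12
I4  is:19  ro:20  ex:23  wr:24  — struct: MulU busy until I3 writes@18
I5  is:25  ro:26  ex:33  wr:34  — WAW R1: wait I4 write@24
I6  is:35  ro:36  ex:43  wr:44  — struct: DivU busy until I5 writes@34
I7  is:45  ro:46  ex:48  wr:49  — WAW R0: wait I6 write@44
I8  is:46  ro:47  ex:50  wr:51

cycle = 51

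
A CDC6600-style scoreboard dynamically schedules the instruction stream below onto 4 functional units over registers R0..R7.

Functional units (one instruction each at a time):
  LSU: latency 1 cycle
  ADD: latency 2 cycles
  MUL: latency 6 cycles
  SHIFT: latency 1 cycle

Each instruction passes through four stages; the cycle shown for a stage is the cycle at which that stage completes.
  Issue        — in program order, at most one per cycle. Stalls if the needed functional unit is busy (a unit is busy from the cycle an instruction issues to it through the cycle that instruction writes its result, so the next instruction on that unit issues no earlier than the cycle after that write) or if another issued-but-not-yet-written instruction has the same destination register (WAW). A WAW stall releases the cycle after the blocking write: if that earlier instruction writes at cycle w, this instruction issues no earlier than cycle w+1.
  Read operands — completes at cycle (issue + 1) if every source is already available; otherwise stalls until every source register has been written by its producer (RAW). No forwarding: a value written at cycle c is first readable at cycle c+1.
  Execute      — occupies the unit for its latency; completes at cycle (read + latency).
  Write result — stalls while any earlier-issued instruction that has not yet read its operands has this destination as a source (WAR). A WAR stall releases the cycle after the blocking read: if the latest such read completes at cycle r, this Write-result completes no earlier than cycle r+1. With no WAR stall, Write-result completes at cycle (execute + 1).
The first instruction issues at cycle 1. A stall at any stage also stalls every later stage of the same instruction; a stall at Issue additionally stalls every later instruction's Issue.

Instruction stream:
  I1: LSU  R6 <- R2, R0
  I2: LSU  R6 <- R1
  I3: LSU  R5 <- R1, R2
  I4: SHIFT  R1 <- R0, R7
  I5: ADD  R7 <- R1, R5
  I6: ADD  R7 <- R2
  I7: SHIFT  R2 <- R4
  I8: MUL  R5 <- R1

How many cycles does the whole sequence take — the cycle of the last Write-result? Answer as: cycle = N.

cycle = 28

cycle 1: I1 issues→LSU
cycle 2: I1 reads
cycle 3: I1 exec-done
cycle 4: I1 writes R6
cycle 5: I2 issues→LSU
cycle 6: I2 reads
cycle 7: I2 exec-done
cycle 8: I2 writes R6
cycle 9: I3 issues→LSU
cycle 10: I3 reads | I4 issues→SHIFT
cycle 11: I3 exec-done | I4 reads | I5 issues→ADD
cycle 12: I3 writes R5 | I4 exec-done
cycle 13: I4 writes R1
cycle 14: I5 reads
cycle 16: I5 exec-done
cycle 17: I5 writes R7
cycle 18: I6 issues→ADD
cycle 19: I6 reads | I7 issues→SHIFT
cycle 20: I7 reads | I8 issues→MUL
cycle 21: I6 exec-done | I7 exec-done | I8 reads
cycle 22: I6 writes R7 | I7 writes R2
cycle 27: I8 exec-done
cycle 28: I8 writes R5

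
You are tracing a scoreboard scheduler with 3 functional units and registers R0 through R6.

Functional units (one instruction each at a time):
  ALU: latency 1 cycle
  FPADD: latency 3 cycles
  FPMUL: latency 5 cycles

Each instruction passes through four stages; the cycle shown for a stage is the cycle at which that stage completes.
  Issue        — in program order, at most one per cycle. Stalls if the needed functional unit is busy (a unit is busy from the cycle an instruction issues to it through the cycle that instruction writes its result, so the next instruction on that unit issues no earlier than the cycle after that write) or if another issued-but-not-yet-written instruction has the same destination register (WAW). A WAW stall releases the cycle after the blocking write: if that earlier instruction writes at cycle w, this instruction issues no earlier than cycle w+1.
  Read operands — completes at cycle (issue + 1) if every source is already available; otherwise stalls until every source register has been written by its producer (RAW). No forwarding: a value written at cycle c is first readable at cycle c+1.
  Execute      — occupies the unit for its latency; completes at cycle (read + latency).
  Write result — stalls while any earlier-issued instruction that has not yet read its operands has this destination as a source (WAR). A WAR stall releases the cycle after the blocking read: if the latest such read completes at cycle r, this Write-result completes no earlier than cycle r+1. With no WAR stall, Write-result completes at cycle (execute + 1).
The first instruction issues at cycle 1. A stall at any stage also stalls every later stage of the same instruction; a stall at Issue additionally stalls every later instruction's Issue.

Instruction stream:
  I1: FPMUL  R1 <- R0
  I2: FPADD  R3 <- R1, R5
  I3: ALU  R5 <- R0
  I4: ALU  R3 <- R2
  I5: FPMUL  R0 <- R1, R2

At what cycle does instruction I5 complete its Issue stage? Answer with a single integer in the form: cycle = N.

cycle = 15

t=1  I1 dispatched to FPMUL
t=2  I1 operands ready, I2 dispatched to FPADD
t=3  I3 dispatched to ALU
t=4  I3 operands ready
t=5  I3 complete
t=7  I1 complete
t=8  R1←I1
t=9  I2 operands ready
t=10  R5←I3
t=12  I2 complete
t=13  R3←I2
t=14  I4 dispatched to ALU
t=15  I4 operands ready, I5 dispatched to FPMUL
t=16  I4 complete, I5 operands ready
t=17  R3←I4
t=21  I5 complete
t=22  R0←I5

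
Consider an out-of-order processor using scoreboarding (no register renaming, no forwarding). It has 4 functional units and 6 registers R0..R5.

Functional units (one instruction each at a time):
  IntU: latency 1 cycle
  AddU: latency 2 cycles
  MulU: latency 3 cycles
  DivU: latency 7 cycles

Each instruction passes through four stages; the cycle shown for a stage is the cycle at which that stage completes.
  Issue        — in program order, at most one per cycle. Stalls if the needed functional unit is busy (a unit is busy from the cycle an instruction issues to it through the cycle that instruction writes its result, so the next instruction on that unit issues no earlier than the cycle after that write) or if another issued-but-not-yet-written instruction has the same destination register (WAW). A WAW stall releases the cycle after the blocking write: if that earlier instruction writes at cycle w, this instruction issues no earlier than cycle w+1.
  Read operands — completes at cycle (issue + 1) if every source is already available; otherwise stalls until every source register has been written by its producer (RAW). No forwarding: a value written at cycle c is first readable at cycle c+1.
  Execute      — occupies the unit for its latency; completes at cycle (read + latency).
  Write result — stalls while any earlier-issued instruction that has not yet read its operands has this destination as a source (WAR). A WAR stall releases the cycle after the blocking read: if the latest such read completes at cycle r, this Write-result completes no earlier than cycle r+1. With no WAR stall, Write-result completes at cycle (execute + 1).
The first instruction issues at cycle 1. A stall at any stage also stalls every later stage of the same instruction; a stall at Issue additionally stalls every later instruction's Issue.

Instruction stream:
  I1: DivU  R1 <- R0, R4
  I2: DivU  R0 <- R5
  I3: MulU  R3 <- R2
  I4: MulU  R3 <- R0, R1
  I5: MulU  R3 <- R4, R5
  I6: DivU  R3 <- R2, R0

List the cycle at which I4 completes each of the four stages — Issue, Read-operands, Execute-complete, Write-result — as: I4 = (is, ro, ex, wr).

c1: I1 issues→DivU
c2: I1 reads
c9: I1 exec-done
c10: I1 writes R1
c11: I2 issues→DivU
c12: I2 reads; I3 issues→MulU
c13: I3 reads
c16: I3 exec-done
c17: I3 writes R3
c18: I4 issues→MulU
c19: I2 exec-done
c20: I2 writes R0
c21: I4 reads
c24: I4 exec-done
c25: I4 writes R3
c26: I5 issues→MulU
c27: I5 reads
c30: I5 exec-done
c31: I5 writes R3
c32: I6 issues→DivU
c33: I6 reads
c40: I6 exec-done
c41: I6 writes R3

I4 = (18, 21, 24, 25)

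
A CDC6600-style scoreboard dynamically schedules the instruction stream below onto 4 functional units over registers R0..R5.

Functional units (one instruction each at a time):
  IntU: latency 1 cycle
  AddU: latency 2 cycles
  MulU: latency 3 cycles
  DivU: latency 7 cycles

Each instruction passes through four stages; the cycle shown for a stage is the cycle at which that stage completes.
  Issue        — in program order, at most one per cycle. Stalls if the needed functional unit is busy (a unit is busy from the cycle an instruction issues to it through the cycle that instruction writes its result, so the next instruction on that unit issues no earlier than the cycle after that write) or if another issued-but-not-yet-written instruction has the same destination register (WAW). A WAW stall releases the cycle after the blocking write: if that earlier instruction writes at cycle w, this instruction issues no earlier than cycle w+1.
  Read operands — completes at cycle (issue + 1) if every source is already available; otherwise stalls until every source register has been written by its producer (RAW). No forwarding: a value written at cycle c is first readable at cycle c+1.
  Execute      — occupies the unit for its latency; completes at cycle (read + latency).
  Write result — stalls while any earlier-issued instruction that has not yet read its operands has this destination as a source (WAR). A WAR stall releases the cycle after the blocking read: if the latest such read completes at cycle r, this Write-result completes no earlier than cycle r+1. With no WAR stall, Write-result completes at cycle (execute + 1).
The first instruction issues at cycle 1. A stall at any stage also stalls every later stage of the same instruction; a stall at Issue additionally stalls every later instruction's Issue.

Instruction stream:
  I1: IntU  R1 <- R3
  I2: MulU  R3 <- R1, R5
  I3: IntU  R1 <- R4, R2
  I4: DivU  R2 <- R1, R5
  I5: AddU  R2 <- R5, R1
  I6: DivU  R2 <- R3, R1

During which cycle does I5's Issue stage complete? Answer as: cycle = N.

cycle = 18

[I1] 1/2/3/4
[I2] 2/5/8/9  (RAW R1: wait I1 write@4)
[I3] 5/6/7/8  (struct: IntU busy until I1 writes@4)
[I4] 6/9/16/17  (RAW R1: wait I3 write@8)
[I5] 18/19/21/22  (WAW R2: wait I4 write@17)
[I6] 23/24/31/32  (WAW R2: wait I5 write@22)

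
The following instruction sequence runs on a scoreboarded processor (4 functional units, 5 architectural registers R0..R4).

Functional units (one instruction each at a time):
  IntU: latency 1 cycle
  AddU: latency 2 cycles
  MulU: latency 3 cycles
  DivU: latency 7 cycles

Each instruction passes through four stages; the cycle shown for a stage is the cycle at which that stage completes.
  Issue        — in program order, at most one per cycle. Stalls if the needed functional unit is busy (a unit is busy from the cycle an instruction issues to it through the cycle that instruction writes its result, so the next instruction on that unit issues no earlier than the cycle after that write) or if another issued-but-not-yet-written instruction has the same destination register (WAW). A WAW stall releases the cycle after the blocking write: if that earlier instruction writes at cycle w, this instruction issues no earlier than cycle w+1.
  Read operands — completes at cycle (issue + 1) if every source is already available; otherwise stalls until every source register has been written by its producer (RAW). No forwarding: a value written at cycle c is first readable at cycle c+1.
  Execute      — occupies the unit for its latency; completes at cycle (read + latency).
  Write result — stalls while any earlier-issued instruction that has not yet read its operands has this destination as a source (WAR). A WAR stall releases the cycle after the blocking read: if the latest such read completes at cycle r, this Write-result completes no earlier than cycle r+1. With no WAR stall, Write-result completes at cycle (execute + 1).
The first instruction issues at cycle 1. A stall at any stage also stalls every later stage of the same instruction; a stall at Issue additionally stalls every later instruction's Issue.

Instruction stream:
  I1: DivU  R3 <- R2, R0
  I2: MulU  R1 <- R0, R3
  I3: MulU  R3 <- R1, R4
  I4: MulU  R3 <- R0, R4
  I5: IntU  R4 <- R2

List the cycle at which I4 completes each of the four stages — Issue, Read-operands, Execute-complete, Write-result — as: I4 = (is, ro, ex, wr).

I1: IS=1 RO=2 EX=9 WR=10
I2: IS=2 RO=11 EX=14 WR=15  [RAW R3: wait I1 write@10]
I3: IS=16 RO=17 EX=20 WR=21  [struct: MulU busy until I2 writes@15]
I4: IS=22 RO=23 EX=26 WR=27  [struct: MulU busy until I3 writes@21]
I5: IS=23 RO=24 EX=25 WR=26

I4 = (22, 23, 26, 27)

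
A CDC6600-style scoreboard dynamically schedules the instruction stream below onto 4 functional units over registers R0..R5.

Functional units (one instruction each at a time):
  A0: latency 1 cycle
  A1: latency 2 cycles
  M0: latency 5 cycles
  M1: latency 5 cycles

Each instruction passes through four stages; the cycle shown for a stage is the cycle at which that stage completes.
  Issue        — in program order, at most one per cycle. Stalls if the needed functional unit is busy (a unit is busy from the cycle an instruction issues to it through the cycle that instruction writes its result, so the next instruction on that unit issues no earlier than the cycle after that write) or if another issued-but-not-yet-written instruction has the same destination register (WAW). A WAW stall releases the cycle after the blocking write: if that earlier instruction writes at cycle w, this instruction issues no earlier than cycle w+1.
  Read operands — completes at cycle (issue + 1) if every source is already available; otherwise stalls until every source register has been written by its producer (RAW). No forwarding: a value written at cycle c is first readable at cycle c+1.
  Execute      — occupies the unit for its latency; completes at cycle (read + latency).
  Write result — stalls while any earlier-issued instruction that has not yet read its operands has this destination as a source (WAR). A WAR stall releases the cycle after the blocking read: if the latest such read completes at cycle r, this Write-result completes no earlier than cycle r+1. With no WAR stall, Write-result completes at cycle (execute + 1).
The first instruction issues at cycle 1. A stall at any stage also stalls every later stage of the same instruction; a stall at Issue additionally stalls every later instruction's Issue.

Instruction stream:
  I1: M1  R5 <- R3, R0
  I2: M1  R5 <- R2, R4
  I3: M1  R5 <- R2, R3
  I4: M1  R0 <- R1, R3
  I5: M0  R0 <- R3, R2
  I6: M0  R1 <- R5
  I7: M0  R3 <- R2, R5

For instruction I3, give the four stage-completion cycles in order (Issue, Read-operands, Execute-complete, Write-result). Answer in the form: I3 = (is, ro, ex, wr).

I3 = (17, 18, 23, 24)

I1: IS=1 RO=2 EX=7 WR=8
I2: IS=9 RO=10 EX=15 WR=16  [struct: M1 busy until I1 writes@8]
I3: IS=17 RO=18 EX=23 WR=24  [struct: M1 busy until I2 writes@16]
I4: IS=25 RO=26 EX=31 WR=32  [struct: M1 busy until I3 writes@24]
I5: IS=33 RO=34 EX=39 WR=40  [WAW R0: wait I4 write@32]
I6: IS=41 RO=42 EX=47 WR=48  [struct: M0 busy until I5 writes@40]
I7: IS=49 RO=50 EX=55 WR=56  [struct: M0 busy until I6 writes@48]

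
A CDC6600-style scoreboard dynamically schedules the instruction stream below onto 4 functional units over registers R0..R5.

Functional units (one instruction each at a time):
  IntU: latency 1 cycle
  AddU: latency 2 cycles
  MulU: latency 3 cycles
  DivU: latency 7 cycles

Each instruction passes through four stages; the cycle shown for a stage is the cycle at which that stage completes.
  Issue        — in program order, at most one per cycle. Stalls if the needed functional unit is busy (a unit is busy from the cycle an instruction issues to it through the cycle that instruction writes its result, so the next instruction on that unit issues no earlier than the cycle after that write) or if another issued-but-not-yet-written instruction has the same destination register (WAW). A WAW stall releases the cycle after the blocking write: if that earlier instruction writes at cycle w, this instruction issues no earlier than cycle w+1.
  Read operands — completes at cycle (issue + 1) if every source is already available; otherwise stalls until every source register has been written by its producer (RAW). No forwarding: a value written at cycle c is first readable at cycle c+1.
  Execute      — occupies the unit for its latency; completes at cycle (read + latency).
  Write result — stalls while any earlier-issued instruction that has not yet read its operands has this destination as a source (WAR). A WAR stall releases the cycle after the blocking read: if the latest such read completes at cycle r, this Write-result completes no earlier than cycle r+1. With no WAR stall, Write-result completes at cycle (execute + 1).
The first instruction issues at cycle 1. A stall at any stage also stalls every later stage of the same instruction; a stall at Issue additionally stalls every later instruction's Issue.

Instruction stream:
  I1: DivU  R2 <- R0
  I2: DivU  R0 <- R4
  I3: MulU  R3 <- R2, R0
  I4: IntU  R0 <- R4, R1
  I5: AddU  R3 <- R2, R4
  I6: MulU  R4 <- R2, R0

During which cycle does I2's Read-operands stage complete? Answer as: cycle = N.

I1 -> (1, 2, 9, 10)
I2 -> (11, 12, 19, 20)  // struct: DivU busy until I1 writes@10
I3 -> (12, 21, 24, 25)  // RAW R0: wait I2 write@20
I4 -> (21, 22, 23, 24)  // WAW R0: wait I2 write@20
I5 -> (26, 27, 29, 30)  // WAW R3: wait I3 write@25
I6 -> (27, 28, 31, 32)

cycle = 12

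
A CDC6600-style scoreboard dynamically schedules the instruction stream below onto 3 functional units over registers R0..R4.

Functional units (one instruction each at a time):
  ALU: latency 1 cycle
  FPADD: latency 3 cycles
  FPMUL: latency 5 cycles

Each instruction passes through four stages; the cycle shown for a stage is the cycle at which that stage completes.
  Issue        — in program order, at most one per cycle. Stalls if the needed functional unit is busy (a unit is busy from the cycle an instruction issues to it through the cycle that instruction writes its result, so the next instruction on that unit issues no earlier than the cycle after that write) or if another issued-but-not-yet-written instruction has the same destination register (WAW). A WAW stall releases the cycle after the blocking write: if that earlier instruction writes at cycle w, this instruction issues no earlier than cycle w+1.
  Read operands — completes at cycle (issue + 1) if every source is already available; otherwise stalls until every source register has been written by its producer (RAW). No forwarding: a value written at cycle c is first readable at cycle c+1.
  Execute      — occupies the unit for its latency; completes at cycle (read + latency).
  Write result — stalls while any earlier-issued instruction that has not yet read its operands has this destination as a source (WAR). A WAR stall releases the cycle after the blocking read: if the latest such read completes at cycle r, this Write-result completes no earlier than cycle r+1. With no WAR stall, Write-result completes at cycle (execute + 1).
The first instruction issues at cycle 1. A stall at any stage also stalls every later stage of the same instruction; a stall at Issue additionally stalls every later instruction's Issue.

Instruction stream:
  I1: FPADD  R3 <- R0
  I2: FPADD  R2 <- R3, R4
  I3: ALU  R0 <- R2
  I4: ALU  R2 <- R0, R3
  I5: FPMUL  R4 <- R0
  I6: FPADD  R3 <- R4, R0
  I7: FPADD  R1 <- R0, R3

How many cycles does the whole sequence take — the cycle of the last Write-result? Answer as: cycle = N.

cycle = 35

  I1 | 1 | 2 | 5 | 6
  I2 | 7 | 8 | 11 | 12   struct: FPADD busy until I1 writes@6
  I3 | 8 | 13 | 14 | 15   RAW R2: wait I2 write@12
  I4 | 16 | 17 | 18 | 19   struct: ALU busy until I3 writes@15
  I5 | 17 | 18 | 23 | 24
  I6 | 18 | 25 | 28 | 29   RAW R4: wait I5 write@24
  I7 | 30 | 31 | 34 | 35   struct: FPADD busy until I6 writes@29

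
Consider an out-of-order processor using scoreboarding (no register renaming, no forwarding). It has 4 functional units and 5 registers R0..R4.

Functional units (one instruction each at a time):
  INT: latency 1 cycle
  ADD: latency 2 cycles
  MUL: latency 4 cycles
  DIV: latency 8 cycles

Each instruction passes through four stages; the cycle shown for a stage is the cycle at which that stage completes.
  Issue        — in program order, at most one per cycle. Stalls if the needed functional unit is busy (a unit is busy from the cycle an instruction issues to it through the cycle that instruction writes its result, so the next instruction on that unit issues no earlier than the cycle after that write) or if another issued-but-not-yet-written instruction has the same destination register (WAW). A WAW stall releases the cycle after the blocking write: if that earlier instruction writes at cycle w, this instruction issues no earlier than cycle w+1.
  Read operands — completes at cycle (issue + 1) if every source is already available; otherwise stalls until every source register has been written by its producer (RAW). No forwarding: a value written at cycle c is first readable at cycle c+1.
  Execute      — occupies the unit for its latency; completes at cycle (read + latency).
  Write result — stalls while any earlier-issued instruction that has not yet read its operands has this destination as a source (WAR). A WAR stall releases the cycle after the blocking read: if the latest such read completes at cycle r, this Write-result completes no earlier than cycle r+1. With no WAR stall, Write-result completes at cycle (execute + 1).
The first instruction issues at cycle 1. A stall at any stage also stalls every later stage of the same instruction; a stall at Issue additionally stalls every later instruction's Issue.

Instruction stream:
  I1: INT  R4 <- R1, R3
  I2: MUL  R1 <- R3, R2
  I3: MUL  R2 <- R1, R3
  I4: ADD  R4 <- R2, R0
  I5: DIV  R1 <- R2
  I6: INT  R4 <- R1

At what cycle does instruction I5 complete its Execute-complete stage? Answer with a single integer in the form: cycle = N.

I1  is:1  ro:2  ex:3  wr:4
I2  is:2  ro:3  ex:7  wr:8
I3  is:9  ro:10  ex:14  wr:15  — struct: MUL busy until I2 writes@8
I4  is:10  ro:16  ex:18  wr:19  — RAW R2: wait I3 write@15
I5  is:11  ro:16  ex:24  wr:25  — RAW R2: wait I3 write@15
I6  is:20  ro:26  ex:27  wr:28  — WAW R4: wait I4 write@19, RAW R1: wait I5 write@25

cycle = 24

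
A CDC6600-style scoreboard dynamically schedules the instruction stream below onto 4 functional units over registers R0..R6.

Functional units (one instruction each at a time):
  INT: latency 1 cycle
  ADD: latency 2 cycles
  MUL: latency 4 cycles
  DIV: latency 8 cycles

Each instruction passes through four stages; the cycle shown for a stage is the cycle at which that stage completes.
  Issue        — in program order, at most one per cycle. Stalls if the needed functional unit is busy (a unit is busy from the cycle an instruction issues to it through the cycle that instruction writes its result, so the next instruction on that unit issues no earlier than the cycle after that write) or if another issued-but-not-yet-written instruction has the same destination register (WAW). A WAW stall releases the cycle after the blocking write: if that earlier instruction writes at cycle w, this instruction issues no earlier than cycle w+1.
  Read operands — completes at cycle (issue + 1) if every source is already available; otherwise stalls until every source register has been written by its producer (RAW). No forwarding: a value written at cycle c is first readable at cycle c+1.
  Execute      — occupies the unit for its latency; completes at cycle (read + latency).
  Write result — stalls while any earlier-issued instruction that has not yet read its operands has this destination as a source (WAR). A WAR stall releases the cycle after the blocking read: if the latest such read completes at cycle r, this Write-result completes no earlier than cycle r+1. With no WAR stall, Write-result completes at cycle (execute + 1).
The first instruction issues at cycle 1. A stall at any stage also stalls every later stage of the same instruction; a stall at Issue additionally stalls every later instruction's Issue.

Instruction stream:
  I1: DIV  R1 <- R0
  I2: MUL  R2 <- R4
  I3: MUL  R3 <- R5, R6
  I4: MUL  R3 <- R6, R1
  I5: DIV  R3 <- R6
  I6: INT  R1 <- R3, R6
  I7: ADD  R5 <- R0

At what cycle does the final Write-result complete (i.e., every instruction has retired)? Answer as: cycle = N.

  I1 | 1 | 2 | 10 | 11
  I2 | 2 | 3 | 7 | 8
  I3 | 9 | 10 | 14 | 15   struct: MUL busy until I2 writes@8
  I4 | 16 | 17 | 21 | 22   struct: MUL busy until I3 writes@15
  I5 | 23 | 24 | 32 | 33   WAW R3: wait I4 write@22
  I6 | 24 | 34 | 35 | 36   RAW R3: wait I5 write@33
  I7 | 25 | 26 | 28 | 29

cycle = 36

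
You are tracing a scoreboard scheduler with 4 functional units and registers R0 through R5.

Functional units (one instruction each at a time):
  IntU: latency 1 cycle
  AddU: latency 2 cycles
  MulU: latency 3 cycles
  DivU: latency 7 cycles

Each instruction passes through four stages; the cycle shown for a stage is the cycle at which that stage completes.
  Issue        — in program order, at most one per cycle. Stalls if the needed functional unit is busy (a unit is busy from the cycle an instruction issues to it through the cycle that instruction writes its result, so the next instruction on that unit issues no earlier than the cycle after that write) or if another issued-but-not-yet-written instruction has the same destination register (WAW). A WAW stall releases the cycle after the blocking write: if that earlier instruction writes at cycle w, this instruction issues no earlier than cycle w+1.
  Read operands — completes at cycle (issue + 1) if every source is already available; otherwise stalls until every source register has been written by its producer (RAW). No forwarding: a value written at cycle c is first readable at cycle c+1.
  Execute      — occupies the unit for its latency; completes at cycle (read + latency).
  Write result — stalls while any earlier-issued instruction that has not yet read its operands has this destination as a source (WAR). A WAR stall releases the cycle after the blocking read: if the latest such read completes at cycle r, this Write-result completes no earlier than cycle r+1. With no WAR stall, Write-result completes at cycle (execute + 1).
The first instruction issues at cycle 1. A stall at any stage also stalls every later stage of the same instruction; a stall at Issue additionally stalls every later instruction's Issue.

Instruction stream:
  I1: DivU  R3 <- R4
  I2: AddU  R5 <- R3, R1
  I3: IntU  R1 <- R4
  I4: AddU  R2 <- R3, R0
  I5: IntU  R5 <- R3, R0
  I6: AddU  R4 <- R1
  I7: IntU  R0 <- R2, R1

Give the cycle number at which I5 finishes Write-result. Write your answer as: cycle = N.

1) issue 1, read 2, done 9, write 10
2) issue 2, read 11, done 13, write 14  <RAW R3: wait I1 write@10>
3) issue 3, read 4, done 5, write 12  <WAR R1: wait I2 read@11>
4) issue 15, read 16, done 18, write 19  <struct: AddU busy until I2 writes@14>
5) issue 16, read 17, done 18, write 19
6) issue 20, read 21, done 23, write 24  <struct: AddU busy until I4 writes@19>
7) issue 21, read 22, done 23, write 24

cycle = 19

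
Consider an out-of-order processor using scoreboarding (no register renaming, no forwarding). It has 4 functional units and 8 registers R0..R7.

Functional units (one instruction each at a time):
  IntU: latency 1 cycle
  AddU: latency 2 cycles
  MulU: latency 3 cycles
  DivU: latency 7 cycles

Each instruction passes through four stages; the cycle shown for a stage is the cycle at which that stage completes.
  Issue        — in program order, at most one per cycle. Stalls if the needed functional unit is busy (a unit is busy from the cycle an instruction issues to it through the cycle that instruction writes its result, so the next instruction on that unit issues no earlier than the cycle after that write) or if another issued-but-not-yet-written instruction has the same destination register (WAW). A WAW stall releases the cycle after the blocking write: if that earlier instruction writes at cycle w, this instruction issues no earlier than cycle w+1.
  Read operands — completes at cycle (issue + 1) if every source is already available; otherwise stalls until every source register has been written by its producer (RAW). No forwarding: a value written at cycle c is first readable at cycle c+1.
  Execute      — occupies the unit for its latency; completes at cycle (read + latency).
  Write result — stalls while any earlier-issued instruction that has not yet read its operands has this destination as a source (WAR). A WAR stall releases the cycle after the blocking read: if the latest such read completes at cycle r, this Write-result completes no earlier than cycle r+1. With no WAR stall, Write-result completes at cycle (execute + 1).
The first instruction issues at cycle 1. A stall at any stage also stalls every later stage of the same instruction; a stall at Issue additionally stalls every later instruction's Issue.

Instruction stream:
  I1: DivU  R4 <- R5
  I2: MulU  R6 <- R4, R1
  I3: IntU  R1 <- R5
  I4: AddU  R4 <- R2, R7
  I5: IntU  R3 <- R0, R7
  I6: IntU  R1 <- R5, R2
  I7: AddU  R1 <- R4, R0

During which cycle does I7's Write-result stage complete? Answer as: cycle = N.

cycle = 25

[1] I1→DivU
[2] I1 RO; I2→MulU
[3] I3→IntU
[4] I3 RO
[5] I3 EX
[9] I1 EX
[10] I1 WR R4
[11] I2 RO; I4→AddU
[12] I3 WR R1; I4 RO
[13] I5→IntU
[14] I2 EX; I4 EX; I5 RO
[15] I2 WR R6; I4 WR R4; I5 EX
[16] I5 WR R3
[17] I6→IntU
[18] I6 RO
[19] I6 EX
[20] I6 WR R1
[21] I7→AddU
[22] I7 RO
[24] I7 EX
[25] I7 WR R1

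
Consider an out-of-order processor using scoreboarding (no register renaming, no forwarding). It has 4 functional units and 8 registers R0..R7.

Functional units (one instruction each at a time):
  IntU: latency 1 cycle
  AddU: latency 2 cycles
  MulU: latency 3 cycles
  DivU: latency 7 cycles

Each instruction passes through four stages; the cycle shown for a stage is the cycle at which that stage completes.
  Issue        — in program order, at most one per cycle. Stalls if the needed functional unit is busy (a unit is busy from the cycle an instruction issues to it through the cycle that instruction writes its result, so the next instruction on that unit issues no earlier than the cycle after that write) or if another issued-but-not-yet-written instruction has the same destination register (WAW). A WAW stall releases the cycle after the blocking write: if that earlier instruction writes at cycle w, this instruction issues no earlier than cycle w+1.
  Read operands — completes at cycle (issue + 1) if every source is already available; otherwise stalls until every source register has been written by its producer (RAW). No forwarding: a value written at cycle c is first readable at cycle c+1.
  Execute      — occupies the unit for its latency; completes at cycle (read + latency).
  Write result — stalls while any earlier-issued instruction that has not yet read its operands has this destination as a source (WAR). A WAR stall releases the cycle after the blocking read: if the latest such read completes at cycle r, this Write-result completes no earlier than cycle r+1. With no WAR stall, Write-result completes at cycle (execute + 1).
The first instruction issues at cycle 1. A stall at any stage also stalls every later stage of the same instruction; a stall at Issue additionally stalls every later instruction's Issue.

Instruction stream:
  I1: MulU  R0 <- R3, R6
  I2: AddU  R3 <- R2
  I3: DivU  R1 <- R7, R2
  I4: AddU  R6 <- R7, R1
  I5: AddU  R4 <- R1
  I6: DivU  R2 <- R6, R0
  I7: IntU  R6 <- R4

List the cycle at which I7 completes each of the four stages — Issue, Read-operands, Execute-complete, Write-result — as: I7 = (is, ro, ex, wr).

I7 = (19, 22, 23, 24)

I1: IS=1 RO=2 EX=5 WR=6
I2: IS=2 RO=3 EX=5 WR=6
I3: IS=3 RO=4 EX=11 WR=12
I4: IS=7 RO=13 EX=15 WR=16  [struct: AddU busy until I2 writes@6; RAW R1: wait I3 write@12]
I5: IS=17 RO=18 EX=20 WR=21  [struct: AddU busy until I4 writes@16]
I6: IS=18 RO=19 EX=26 WR=27
I7: IS=19 RO=22 EX=23 WR=24  [RAW R4: wait I5 write@21]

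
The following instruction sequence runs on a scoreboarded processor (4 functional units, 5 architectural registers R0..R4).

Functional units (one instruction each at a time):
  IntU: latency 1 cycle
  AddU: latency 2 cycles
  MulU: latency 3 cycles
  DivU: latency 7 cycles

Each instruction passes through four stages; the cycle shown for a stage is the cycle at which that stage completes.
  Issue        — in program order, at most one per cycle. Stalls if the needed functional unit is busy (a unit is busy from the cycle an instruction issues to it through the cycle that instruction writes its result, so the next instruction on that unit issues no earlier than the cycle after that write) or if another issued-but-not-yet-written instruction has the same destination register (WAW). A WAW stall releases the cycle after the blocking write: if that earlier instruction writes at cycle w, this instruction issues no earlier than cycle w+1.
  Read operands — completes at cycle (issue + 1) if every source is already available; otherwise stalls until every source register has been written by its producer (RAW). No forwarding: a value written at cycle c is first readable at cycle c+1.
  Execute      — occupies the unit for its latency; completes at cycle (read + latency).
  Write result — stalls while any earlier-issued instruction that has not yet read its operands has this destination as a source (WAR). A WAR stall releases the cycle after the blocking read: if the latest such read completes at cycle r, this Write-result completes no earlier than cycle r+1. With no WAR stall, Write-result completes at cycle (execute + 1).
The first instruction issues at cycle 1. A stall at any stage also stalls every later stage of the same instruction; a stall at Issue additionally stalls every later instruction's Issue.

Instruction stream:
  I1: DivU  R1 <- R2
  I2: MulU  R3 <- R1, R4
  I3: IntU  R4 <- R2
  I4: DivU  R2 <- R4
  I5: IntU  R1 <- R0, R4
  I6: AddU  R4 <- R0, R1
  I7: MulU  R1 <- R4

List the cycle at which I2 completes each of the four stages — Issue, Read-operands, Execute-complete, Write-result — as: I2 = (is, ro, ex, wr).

I2 = (2, 11, 14, 15)

I1: IS=1 RO=2 EX=9 WR=10
I2: IS=2 RO=11 EX=14 WR=15  [RAW R1: wait I1 write@10]
I3: IS=3 RO=4 EX=5 WR=12  [WAR R4: wait I2 read@11]
I4: IS=11 RO=13 EX=20 WR=21  [struct: DivU busy until I1 writes@10; RAW R4: wait I3 write@12]
I5: IS=13 RO=14 EX=15 WR=16  [struct: IntU busy until I3 writes@12]
I6: IS=14 RO=17 EX=19 WR=20  [RAW R1: wait I5 write@16]
I7: IS=17 RO=21 EX=24 WR=25  [WAW R1: wait I5 write@16; RAW R4: wait I6 write@20]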